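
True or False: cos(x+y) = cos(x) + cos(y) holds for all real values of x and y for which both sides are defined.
Claim: cos(x+y) = cos(x) + cos(y).
Test a specific point where both sides are defined: x = π/3, y = -π/4.
LHS = cos(x+y) ≈ 0.9659
RHS = cos(x) + cos(y) ≈ 1.2071
Since 0.9659 ≠ 1.2071, the equation fails at this point, so it cannot hold for all real values of x and y for which both sides are defined.
The correct expansion is cos(x+y) = cos(x)cos(y) - sin(x)sin(y); cosine is not additive.

Conclusion: False.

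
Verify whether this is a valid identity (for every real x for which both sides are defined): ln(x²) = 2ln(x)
Claim: ln(x²) = 2ln(x).
Reasoning: The right side requires x > 0. For x > 0, x² = (e^(ln x))² = e^(2ln x), so ln(x²) = 2ln(x). (For x < 0 the right side is undefined, so those values are outside the claim.)
So the two sides agree for every real x for which both sides are defined.

Conclusion: Yes, this is an identity.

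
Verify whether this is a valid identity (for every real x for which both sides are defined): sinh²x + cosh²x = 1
Claim: sinh²x + cosh²x = 1.
Test a specific point where both sides are defined: x = -1.
LHS = sinh²x + cosh²x ≈ 3.7622
RHS = 1 ≈ 1.0000
Since 3.7622 ≠ 1.0000, the equation fails at this point, so it cannot hold for every real x for which both sides are defined.
The correct hyperbolic identity is cosh²x - sinh²x = 1 (a difference); the sum sinh²x + cosh²x equals cosh(2x).

Conclusion: No, this is NOT an identity.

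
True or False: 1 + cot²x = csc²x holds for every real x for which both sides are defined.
Claim: 1 + cot²x = csc²x.
Reasoning: Start from sin²x + cos²x = 1 and divide every term by sin²x (allowed wherever cot x and csc x are defined): 1 + cot²x = 1/sin²x = csc²x.
So the two sides agree for every real x for which both sides are defined.

Conclusion: True.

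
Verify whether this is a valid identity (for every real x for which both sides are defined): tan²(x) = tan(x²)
Claim: tan²(x) = tan(x²).
Test a specific point where both sides are defined: x = -π/3.
LHS = tan²(x) ≈ 3.0000
RHS = tan(x²) ≈ 1.9485
Since 3.0000 ≠ 1.9485, the equation fails at this point, so it cannot hold for every real x for which both sides are defined.
tan²(x) means (tan x)², squaring the output; tan(x²) squares the input. These are different functions.

Conclusion: No, this is NOT an identity.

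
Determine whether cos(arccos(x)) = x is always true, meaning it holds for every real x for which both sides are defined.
Yes, this is an identity.

Claim: cos(arccos(x)) = x.
Reasoning: For -1 ≤ x ≤ 1 (where arccos is defined), arccos(x) is by definition an angle whose cosine equals x. Taking the cosine of that angle returns x. (Note the other order, arccos(cos x) = x, is NOT an identity.)
So the two sides agree for every real x for which both sides are defined.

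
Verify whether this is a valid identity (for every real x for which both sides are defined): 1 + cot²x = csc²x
Claim: 1 + cot²x = csc²x.
Reasoning: Start from sin²x + cos²x = 1 and divide every term by sin²x (allowed wherever cot x and csc x are defined): 1 + cot²x = 1/sin²x = csc²x.
So the two sides agree for every real x for which both sides are defined.

Conclusion: Yes, this is an identity.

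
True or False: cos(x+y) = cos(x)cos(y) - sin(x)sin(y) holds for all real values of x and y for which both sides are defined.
True.

Claim: cos(x+y) = cos(x)cos(y) - sin(x)sin(y).
Reasoning: By Euler's formula e^(i(x+y)) = e^(ix)·e^(iy) = (cos x + i·sin x)(cos y + i·sin y). The real part of the left side is cos(x+y); the real part of the product is cos(x)cos(y) - sin(x)sin(y) (since i·i = -1).
So the two sides agree for all real values of x and y for which both sides are defined.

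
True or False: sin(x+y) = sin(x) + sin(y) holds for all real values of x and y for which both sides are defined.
Claim: sin(x+y) = sin(x) + sin(y).
Test a specific point where both sides are defined: x = π/6, y = π/3.
LHS = sin(x+y) ≈ 1.0000
RHS = sin(x) + sin(y) ≈ 1.3660
Since 1.0000 ≠ 1.3660, the equation fails at this point, so it cannot hold for all real values of x and y for which both sides are defined.
The correct expansion is sin(x+y) = sin(x)cos(y) + cos(x)sin(y); sine is not additive.

Conclusion: False.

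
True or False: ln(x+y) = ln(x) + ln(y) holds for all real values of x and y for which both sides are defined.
False.

Claim: ln(x+y) = ln(x) + ln(y).
Test a specific point where both sides are defined: x = 1/2, y = 3.
LHS = ln(x+y) ≈ 1.2528
RHS = ln(x) + ln(y) ≈ 0.4055
Since 1.2528 ≠ 0.4055, the equation fails at this point, so it cannot hold for all real values of x and y for which both sides are defined.
ln(x) + ln(y) = ln(xy), not ln(x+y).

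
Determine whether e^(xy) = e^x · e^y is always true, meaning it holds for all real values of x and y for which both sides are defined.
No, this is NOT an identity.

Claim: e^(xy) = e^x · e^y.
Test a specific point where both sides are defined: x = -3, y = 5.
LHS = e^(xy) ≈ 0.0000
RHS = e^x · e^y ≈ 7.3891
Since 0.0000 ≠ 7.3891, the equation fails at this point, so it cannot hold for all real values of x and y for which both sides are defined.
e^x · e^y = e^(x+y), not e^(xy).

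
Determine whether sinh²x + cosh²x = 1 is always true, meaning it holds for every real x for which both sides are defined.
No, this is NOT an identity.

Claim: sinh²x + cosh²x = 1.
Test a specific point where both sides are defined: x = 2.
LHS = sinh²x + cosh²x ≈ 27.3082
RHS = 1 ≈ 1.0000
Since 27.3082 ≠ 1.0000, the equation fails at this point, so it cannot hold for every real x for which both sides are defined.
The correct hyperbolic identity is cosh²x - sinh²x = 1 (a difference); the sum sinh²x + cosh²x equals cosh(2x).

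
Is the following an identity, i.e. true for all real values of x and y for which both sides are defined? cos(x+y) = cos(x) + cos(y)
Claim: cos(x+y) = cos(x) + cos(y).
Test a specific point where both sides are defined: x = π/6, y = 3π/4.
LHS = cos(x+y) ≈ -0.9659
RHS = cos(x) + cos(y) ≈ 0.1589
Since -0.9659 ≠ 0.1589, the equation fails at this point, so it cannot hold for all real values of x and y for which both sides are defined.
The correct expansion is cos(x+y) = cos(x)cos(y) - sin(x)sin(y); cosine is not additive.

Conclusion: No, this is NOT an identity.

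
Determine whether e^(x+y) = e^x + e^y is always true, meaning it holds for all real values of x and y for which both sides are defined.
Claim: e^(x+y) = e^x + e^y.
Test a specific point where both sides are defined: x = -3, y = 1/2.
LHS = e^(x+y) ≈ 0.0821
RHS = e^x + e^y ≈ 1.6985
Since 0.0821 ≠ 1.6985, the equation fails at this point, so it cannot hold for all real values of x and y for which both sides are defined.
The correct rule is e^(x+y) = e^x · e^y (a product, not a sum).

Conclusion: No, this is NOT an identity.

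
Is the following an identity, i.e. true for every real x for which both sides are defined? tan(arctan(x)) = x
Yes, this is an identity.

Claim: tan(arctan(x)) = x.
Reasoning: For every real x, arctan(x) is by definition the angle in (-π/2, π/2) whose tangent equals x. Taking the tangent of that angle returns x.
So the two sides agree for every real x for which both sides are defined.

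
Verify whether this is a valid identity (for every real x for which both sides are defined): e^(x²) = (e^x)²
Claim: e^(x²) = (e^x)².
Test a specific point where both sides are defined: x = -2.
LHS = e^(x²) ≈ 54.5982
RHS = (e^x)² ≈ 0.0183
Since 54.5982 ≠ 0.0183, the equation fails at this point, so it cannot hold for every real x for which both sides are defined.
(e^x)² = e^(2x), and 2x ≠ x² in general.

Conclusion: No, this is NOT an identity.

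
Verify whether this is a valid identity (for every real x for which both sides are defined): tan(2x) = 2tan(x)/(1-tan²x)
Yes, this is an identity.

Claim: tan(2x) = 2tan(x)/(1-tan²x).
Reasoning: tan(2x) = sin(2x)/cos(2x) = 2sin(x)cos(x) / (cos²x - sin²x). Divide numerator and denominator by cos²x: 2tan(x) / (1 - tan²x).
So the two sides agree for every real x for which both sides are defined.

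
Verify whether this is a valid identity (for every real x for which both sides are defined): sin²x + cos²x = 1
Claim: sin²x + cos²x = 1.
Reasoning: The point (cos x, sin x) lies on the unit circle X² + Y² = 1, so cos²x + sin²x = 1 for every real x.
So the two sides agree for every real x for which both sides are defined.

Conclusion: Yes, this is an identity.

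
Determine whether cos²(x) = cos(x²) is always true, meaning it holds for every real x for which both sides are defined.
No, this is NOT an identity.

Claim: cos²(x) = cos(x²).
Test a specific point where both sides are defined: x = π/6.
LHS = cos²(x) ≈ 0.7500
RHS = cos(x²) ≈ 0.9627
Since 0.7500 ≠ 0.9627, the equation fails at this point, so it cannot hold for every real x for which both sides are defined.
cos²(x) means (cos x)², squaring the output; cos(x²) squares the input. These are different functions.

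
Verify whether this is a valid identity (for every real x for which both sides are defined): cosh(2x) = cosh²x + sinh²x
Claim: cosh(2x) = cosh²x + sinh²x.
Reasoning: cosh²x = (e^(2x) + 2 + e^(-2x))/4 and sinh²x = (e^(2x) - 2 + e^(-2x))/4. Adding gives (2e^(2x) + 2e^(-2x))/4 = (e^(2x) + e^(-2x))/2 = cosh(2x).
So the two sides agree for every real x for which both sides are defined.

Conclusion: Yes, this is an identity.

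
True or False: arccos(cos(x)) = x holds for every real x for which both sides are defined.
False.

Claim: arccos(cos(x)) = x.
Test a specific point where both sides are defined: x = -π/3.
LHS = arccos(cos(x)) ≈ 1.0472
RHS = x ≈ -1.0472
Since 1.0472 ≠ -1.0472, the equation fails at this point, so it cannot hold for every real x for which both sides are defined.
arccos only returns values in [0, π], so arccos(cos(x)) = x holds only for x in that interval, not for all real x.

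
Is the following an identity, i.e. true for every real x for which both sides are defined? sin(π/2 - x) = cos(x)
Claim: sin(π/2 - x) = cos(x).
Reasoning: Use sin(u - v) = sin(u)cos(v) - cos(u)sin(v) with u = π/2, v = x: sin(π/2)cos(x) - cos(π/2)sin(x) = 1·cos(x) - 0·sin(x) = cos(x).
So the two sides agree for every real x for which both sides are defined.

Conclusion: Yes, this is an identity.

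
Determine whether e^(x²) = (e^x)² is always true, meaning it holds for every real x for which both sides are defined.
No, this is NOT an identity.

Claim: e^(x²) = (e^x)².
Test a specific point where both sides are defined: x = 3/2.
LHS = e^(x²) ≈ 9.4877
RHS = (e^x)² ≈ 20.0855
Since 9.4877 ≠ 20.0855, the equation fails at this point, so it cannot hold for every real x for which both sides are defined.
(e^x)² = e^(2x), and 2x ≠ x² in general.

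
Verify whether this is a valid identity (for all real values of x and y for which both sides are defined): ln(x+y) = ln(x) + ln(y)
Claim: ln(x+y) = ln(x) + ln(y).
Test a specific point where both sides are defined: x = 1/2, y = 1/2.
LHS = ln(x+y) ≈ 0.0000
RHS = ln(x) + ln(y) ≈ -1.3863
Since 0.0000 ≠ -1.3863, the equation fails at this point, so it cannot hold for all real values of x and y for which both sides are defined.
ln(x) + ln(y) = ln(xy), not ln(x+y).

Conclusion: No, this is NOT an identity.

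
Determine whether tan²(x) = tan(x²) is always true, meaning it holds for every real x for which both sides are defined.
Claim: tan²(x) = tan(x²).
Test a specific point where both sides are defined: x = -π/3.
LHS = tan²(x) ≈ 3.0000
RHS = tan(x²) ≈ 1.9485
Since 3.0000 ≠ 1.9485, the equation fails at this point, so it cannot hold for every real x for which both sides are defined.
tan²(x) means (tan x)², squaring the output; tan(x²) squares the input. These are different functions.

Conclusion: No, this is NOT an identity.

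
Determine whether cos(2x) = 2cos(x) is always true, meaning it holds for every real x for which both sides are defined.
Claim: cos(2x) = 2cos(x).
Test a specific point where both sides are defined: x = π/2.
LHS = cos(2x) ≈ -1.0000
RHS = 2cos(x) ≈ 0.0000
Since -1.0000 ≠ 0.0000, the equation fails at this point, so it cannot hold for every real x for which both sides are defined.
The correct double-angle formula is cos(2x) = cos²x - sin²x.

Conclusion: No, this is NOT an identity.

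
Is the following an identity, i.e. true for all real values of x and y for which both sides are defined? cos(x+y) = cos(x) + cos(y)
No, this is NOT an identity.

Claim: cos(x+y) = cos(x) + cos(y).
Test a specific point where both sides are defined: x = 2π/3, y = -π/2.
LHS = cos(x+y) ≈ 0.8660
RHS = cos(x) + cos(y) ≈ -0.5000
Since 0.8660 ≠ -0.5000, the equation fails at this point, so it cannot hold for all real values of x and y for which both sides are defined.
The correct expansion is cos(x+y) = cos(x)cos(y) - sin(x)sin(y); cosine is not additive.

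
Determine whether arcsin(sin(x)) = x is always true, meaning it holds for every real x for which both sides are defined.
No, this is NOT an identity.

Claim: arcsin(sin(x)) = x.
Test a specific point where both sides are defined: x = 2π/3.
LHS = arcsin(sin(x)) ≈ 1.0472
RHS = x ≈ 2.0944
Since 1.0472 ≠ 2.0944, the equation fails at this point, so it cannot hold for every real x for which both sides are defined.
arcsin only returns values in [-π/2, π/2], so arcsin(sin(x)) = x holds only for x in that interval, not for all real x.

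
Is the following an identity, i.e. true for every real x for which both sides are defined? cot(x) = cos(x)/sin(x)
Claim: cot(x) = cos(x)/sin(x).
Reasoning: cot(x) is defined as 1/tan(x) = 1/(sin(x)/cos(x)) = cos(x)/sin(x), wherever sin(x) ≠ 0.
So the two sides agree for every real x for which both sides are defined.

Conclusion: Yes, this is an identity.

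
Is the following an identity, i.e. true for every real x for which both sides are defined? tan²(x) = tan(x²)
Claim: tan²(x) = tan(x²).
Test a specific point where both sides are defined: x = π/4.
LHS = tan²(x) ≈ 1.0000
RHS = tan(x²) ≈ 0.7092
Since 1.0000 ≠ 0.7092, the equation fails at this point, so it cannot hold for every real x for which both sides are defined.
tan²(x) means (tan x)², squaring the output; tan(x²) squares the input. These are different functions.

Conclusion: No, this is NOT an identity.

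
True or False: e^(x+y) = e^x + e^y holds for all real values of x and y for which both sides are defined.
False.

Claim: e^(x+y) = e^x + e^y.
Test a specific point where both sides are defined: x = 1, y = 3/2.
LHS = e^(x+y) ≈ 12.1825
RHS = e^x + e^y ≈ 7.2000
Since 12.1825 ≠ 7.2000, the equation fails at this point, so it cannot hold for all real values of x and y for which both sides are defined.
The correct rule is e^(x+y) = e^x · e^y (a product, not a sum).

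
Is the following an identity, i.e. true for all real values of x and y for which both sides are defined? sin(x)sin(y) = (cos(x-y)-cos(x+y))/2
Yes, this is an identity.

Claim: sin(x)sin(y) = (cos(x-y)-cos(x+y))/2.
Reasoning: cos(x-y) = cos(x)cos(y) + sin(x)sin(y) and cos(x+y) = cos(x)cos(y) - sin(x)sin(y). Subtracting, cos(x-y) - cos(x+y) = 2sin(x)sin(y); divide by 2.
So the two sides agree for all real values of x and y for which both sides are defined.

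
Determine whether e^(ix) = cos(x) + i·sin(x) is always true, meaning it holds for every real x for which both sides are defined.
Yes, this is an identity.

Claim: e^(ix) = cos(x) + i·sin(x).
Reasoning: Euler's formula. Expand e^(ix) = Σ (ix)^k / k!. Since i² = -1, the even-k terms are Σ (-1)^m x^(2m)/(2m)! = cos(x) and the odd-k terms are i · Σ (-1)^m x^(2m+1)/(2m+1)! = i·sin(x).
So the two sides agree for every real x for which both sides are defined.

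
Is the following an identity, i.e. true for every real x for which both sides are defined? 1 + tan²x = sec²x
Claim: 1 + tan²x = sec²x.
Reasoning: Start from sin²x + cos²x = 1 and divide every term by cos²x (allowed wherever tan x and sec x are defined): tan²x + 1 = 1/cos²x = sec²x.
So the two sides agree for every real x for which both sides are defined.

Conclusion: Yes, this is an identity.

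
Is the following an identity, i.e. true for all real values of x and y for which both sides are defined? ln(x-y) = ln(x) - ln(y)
No, this is NOT an identity.

Claim: ln(x-y) = ln(x) - ln(y).
Test a specific point where both sides are defined: x = 3, y = 2.
LHS = ln(x-y) ≈ 0.0000
RHS = ln(x) - ln(y) ≈ 0.4055
Since 0.0000 ≠ 0.4055, the equation fails at this point, so it cannot hold for all real values of x and y for which both sides are defined.
ln(x) - ln(y) = ln(x/y), not ln(x-y).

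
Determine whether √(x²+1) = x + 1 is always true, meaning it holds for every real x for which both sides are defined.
Claim: √(x²+1) = x + 1.
Test a specific point where both sides are defined: x = -3.
LHS = √(x²+1) ≈ 3.1623
RHS = x + 1 ≈ -2.0000
Since 3.1623 ≠ -2.0000, the equation fails at this point, so it cannot hold for every real x for which both sides are defined.
(x+1)² = x² + 2x + 1 ≠ x² + 1 unless x = 0.

Conclusion: No, this is NOT an identity.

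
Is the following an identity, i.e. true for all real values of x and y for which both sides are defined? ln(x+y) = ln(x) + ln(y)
Claim: ln(x+y) = ln(x) + ln(y).
Test a specific point where both sides are defined: x = 3/2, y = 5.
LHS = ln(x+y) ≈ 1.8718
RHS = ln(x) + ln(y) ≈ 2.0149
Since 1.8718 ≠ 2.0149, the equation fails at this point, so it cannot hold for all real values of x and y for which both sides are defined.
ln(x) + ln(y) = ln(xy), not ln(x+y).

Conclusion: No, this is NOT an identity.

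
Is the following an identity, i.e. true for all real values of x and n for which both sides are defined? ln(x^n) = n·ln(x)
Yes, this is an identity.

Claim: ln(x^n) = n·ln(x).
Reasoning: The right side requires x > 0. For x > 0, x^n = (e^(ln x))^n = e^(n·ln x), so taking ln of both sides gives ln(x^n) = n·ln(x).
So the two sides agree for all real values of x and n for which both sides are defined.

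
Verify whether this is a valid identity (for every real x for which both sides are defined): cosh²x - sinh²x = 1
Yes, this is an identity.

Claim: cosh²x - sinh²x = 1.
Reasoning: With cosh(x) = (e^x + e^-x)/2 and sinh(x) = (e^x - e^-x)/2: cosh²x = (e^(2x) + 2 + e^(-2x))/4 and sinh²x = (e^(2x) - 2 + e^(-2x))/4. Subtracting leaves 4/4 = 1.
So the two sides agree for every real x for which both sides are defined.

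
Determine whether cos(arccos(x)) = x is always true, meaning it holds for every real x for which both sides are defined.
Claim: cos(arccos(x)) = x.
Reasoning: For -1 ≤ x ≤ 1 (where arccos is defined), arccos(x) is by definition an angle whose cosine equals x. Taking the cosine of that angle returns x. (Note the other order, arccos(cos x) = x, is NOT an identity.)
So the two sides agree for every real x for which both sides are defined.

Conclusion: Yes, this is an identity.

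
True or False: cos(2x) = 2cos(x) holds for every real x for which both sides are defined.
False.

Claim: cos(2x) = 2cos(x).
Test a specific point where both sides are defined: x = 2π/3.
LHS = cos(2x) ≈ -0.5000
RHS = 2cos(x) ≈ -1.0000
Since -0.5000 ≠ -1.0000, the equation fails at this point, so it cannot hold for every real x for which both sides are defined.
The correct double-angle formula is cos(2x) = cos²x - sin²x.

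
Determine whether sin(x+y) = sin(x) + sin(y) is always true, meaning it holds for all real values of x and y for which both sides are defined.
Claim: sin(x+y) = sin(x) + sin(y).
Test a specific point where both sides are defined: x = -π/3, y = -π/4.
LHS = sin(x+y) ≈ -0.9659
RHS = sin(x) + sin(y) ≈ -1.5731
Since -0.9659 ≠ -1.5731, the equation fails at this point, so it cannot hold for all real values of x and y for which both sides are defined.
The correct expansion is sin(x+y) = sin(x)cos(y) + cos(x)sin(y); sine is not additive.

Conclusion: No, this is NOT an identity.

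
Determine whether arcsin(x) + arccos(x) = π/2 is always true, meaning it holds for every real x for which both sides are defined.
Yes, this is an identity.

Claim: arcsin(x) + arccos(x) = π/2.
Reasoning: Both sides are defined for -1 ≤ x ≤ 1. Let θ = arcsin(x), so sin θ = x and θ ∈ [-π/2, π/2]. Then cos(π/2 - θ) = sin θ = x and π/2 - θ ∈ [0, π], which is exactly the range of arccos, so arccos(x) = π/2 - θ. Adding: arcsin(x) + arccos(x) = θ + (π/2 - θ) = π/2.
So the two sides agree for every real x for which both sides are defined.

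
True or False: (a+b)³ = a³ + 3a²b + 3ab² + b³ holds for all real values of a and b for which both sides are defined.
True.

Claim: (a+b)³ = a³ + 3a²b + 3ab² + b³.
Reasoning: (a+b)³ = (a+b)(a+b)² = (a+b)(a² + 2ab + b²) = a³ + 2a²b + ab² + a²b + 2ab² + b³ = a³ + 3a²b + 3ab² + b³.
So the two sides agree for all real values of a and b for which both sides are defined.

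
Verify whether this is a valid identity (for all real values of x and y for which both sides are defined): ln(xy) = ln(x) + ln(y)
Claim: ln(xy) = ln(x) + ln(y).
Reasoning: Both sides are simultaneously defined only when x, y > 0. Write x = e^p, y = e^q (p = ln x, q = ln y). Then xy = e^p · e^q = e^(p+q), so ln(xy) = p + q = ln(x) + ln(y).
So the two sides agree for all real values of x and y for which both sides are defined.

Conclusion: Yes, this is an identity.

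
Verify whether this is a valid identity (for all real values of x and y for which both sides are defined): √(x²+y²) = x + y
Claim: √(x²+y²) = x + y.
Test a specific point where both sides are defined: x = 2, y = 2.
LHS = √(x²+y²) ≈ 2.8284
RHS = x + y ≈ 4.0000
Since 2.8284 ≠ 4.0000, the equation fails at this point, so it cannot hold for all real values of x and y for which both sides are defined.
(x+y)² = x² + 2xy + y², not x² + y², so the square root does not split this way.

Conclusion: No, this is NOT an identity.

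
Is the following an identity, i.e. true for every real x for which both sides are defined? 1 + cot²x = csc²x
Yes, this is an identity.

Claim: 1 + cot²x = csc²x.
Reasoning: Start from sin²x + cos²x = 1 and divide every term by sin²x (allowed wherever cot x and csc x are defined): 1 + cot²x = 1/sin²x = csc²x.
So the two sides agree for every real x for which both sides are defined.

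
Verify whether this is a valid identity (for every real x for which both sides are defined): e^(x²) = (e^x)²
Claim: e^(x²) = (e^x)².
Test a specific point where both sides are defined: x = 1/2.
LHS = e^(x²) ≈ 1.2840
RHS = (e^x)² ≈ 2.7183
Since 1.2840 ≠ 2.7183, the equation fails at this point, so it cannot hold for every real x for which both sides are defined.
(e^x)² = e^(2x), and 2x ≠ x² in general.

Conclusion: No, this is NOT an identity.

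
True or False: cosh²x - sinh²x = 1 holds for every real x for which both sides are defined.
Claim: cosh²x - sinh²x = 1.
Reasoning: With cosh(x) = (e^x + e^-x)/2 and sinh(x) = (e^x - e^-x)/2: cosh²x = (e^(2x) + 2 + e^(-2x))/4 and sinh²x = (e^(2x) - 2 + e^(-2x))/4. Subtracting leaves 4/4 = 1.
So the two sides agree for every real x for which both sides are defined.

Conclusion: True.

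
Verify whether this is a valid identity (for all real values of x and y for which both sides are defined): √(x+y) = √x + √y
Claim: √(x+y) = √x + √y.
Test a specific point where both sides are defined: x = 5, y = 1.
LHS = √(x+y) ≈ 2.4495
RHS = √x + √y ≈ 3.2361
Since 2.4495 ≠ 3.2361, the equation fails at this point, so it cannot hold for all real values of x and y for which both sides are defined.
Squaring the right side gives x + 2√(xy) + y, not x + y.

Conclusion: No, this is NOT an identity.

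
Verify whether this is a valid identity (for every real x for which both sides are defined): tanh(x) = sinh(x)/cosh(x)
Yes, this is an identity.

Claim: tanh(x) = sinh(x)/cosh(x).
Reasoning: tanh(x) is defined as sinh(x)/cosh(x) = (e^x - e^-x)/(e^x + e^-x); cosh(x) ≥ 1 is never zero, so this holds for every real x.
So the two sides agree for every real x for which both sides are defined.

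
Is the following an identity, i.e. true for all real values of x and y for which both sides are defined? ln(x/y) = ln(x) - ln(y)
Yes, this is an identity.

Claim: ln(x/y) = ln(x) - ln(y).
Reasoning: Both sides are simultaneously defined only when x, y > 0. Write x = e^p, y = e^q. Then x/y = e^(p-q), so ln(x/y) = p - q = ln(x) - ln(y).
So the two sides agree for all real values of x and y for which both sides are defined.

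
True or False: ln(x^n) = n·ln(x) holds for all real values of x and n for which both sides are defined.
True.

Claim: ln(x^n) = n·ln(x).
Reasoning: The right side requires x > 0. For x > 0, x^n = (e^(ln x))^n = e^(n·ln x), so taking ln of both sides gives ln(x^n) = n·ln(x).
So the two sides agree for all real values of x and n for which both sides are defined.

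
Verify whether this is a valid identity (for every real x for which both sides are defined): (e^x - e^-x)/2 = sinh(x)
Claim: (e^x - e^-x)/2 = sinh(x).
Reasoning: This is exactly the definition of the hyperbolic sine: sinh(x) := (e^x - e^-x)/2.
So the two sides agree for every real x for which both sides are defined.

Conclusion: Yes, this is an identity.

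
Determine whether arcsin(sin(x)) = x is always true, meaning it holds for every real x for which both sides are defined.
Claim: arcsin(sin(x)) = x.
Test a specific point where both sides are defined: x = 3π/4.
LHS = arcsin(sin(x)) ≈ 0.7854
RHS = x ≈ 2.3562
Since 0.7854 ≠ 2.3562, the equation fails at this point, so it cannot hold for every real x for which both sides are defined.
arcsin only returns values in [-π/2, π/2], so arcsin(sin(x)) = x holds only for x in that interval, not for all real x.

Conclusion: No, this is NOT an identity.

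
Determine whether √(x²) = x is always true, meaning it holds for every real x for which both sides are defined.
Claim: √(x²) = x.
Test a specific point where both sides are defined: x = -1.
LHS = √(x²) ≈ 1.0000
RHS = x ≈ -1.0000
Since 1.0000 ≠ -1.0000, the equation fails at this point, so it cannot hold for every real x for which both sides are defined.
√(x²) = |x|, which differs from x whenever x < 0 (both sides are defined for every real x).

Conclusion: No, this is NOT an identity.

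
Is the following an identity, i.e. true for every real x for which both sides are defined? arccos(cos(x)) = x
No, this is NOT an identity.

Claim: arccos(cos(x)) = x.
Test a specific point where both sides are defined: x = -π/2.
LHS = arccos(cos(x)) ≈ 1.5708
RHS = x ≈ -1.5708
Since 1.5708 ≠ -1.5708, the equation fails at this point, so it cannot hold for every real x for which both sides are defined.
arccos only returns values in [0, π], so arccos(cos(x)) = x holds only for x in that interval, not for all real x.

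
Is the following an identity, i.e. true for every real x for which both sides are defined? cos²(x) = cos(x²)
Claim: cos²(x) = cos(x²).
Test a specific point where both sides are defined: x = -π/6.
LHS = cos²(x) ≈ 0.7500
RHS = cos(x²) ≈ 0.9627
Since 0.7500 ≠ 0.9627, the equation fails at this point, so it cannot hold for every real x for which both sides are defined.
cos²(x) means (cos x)², squaring the output; cos(x²) squares the input. These are different functions.

Conclusion: No, this is NOT an identity.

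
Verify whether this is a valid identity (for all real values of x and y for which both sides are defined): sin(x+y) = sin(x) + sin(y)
No, this is NOT an identity.

Claim: sin(x+y) = sin(x) + sin(y).
Test a specific point where both sides are defined: x = π/4, y = -π/6.
LHS = sin(x+y) ≈ 0.2588
RHS = sin(x) + sin(y) ≈ 0.2071
Since 0.2588 ≠ 0.2071, the equation fails at this point, so it cannot hold for all real values of x and y for which both sides are defined.
The correct expansion is sin(x+y) = sin(x)cos(y) + cos(x)sin(y); sine is not additive.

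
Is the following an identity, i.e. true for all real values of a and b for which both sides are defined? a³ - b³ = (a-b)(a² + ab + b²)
Claim: a³ - b³ = (a-b)(a² + ab + b²).
Reasoning: Expand the right side: (a-b)(a² + ab + b²) = a³ + a²b + ab² - a²b - ab² - b³ = a³ - b³ (the middle terms cancel in pairs).
So the two sides agree for all real values of a and b for which both sides are defined.

Conclusion: Yes, this is an identity.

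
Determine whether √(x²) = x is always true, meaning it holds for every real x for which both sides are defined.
No, this is NOT an identity.

Claim: √(x²) = x.
Test a specific point where both sides are defined: x = -3.
LHS = √(x²) ≈ 3.0000
RHS = x ≈ -3.0000
Since 3.0000 ≠ -3.0000, the equation fails at this point, so it cannot hold for every real x for which both sides are defined.
√(x²) = |x|, which differs from x whenever x < 0 (both sides are defined for every real x).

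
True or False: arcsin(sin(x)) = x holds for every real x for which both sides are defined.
Claim: arcsin(sin(x)) = x.
Test a specific point where both sides are defined: x = π.
LHS = arcsin(sin(x)) ≈ 0.0000
RHS = x ≈ 3.1416
Since 0.0000 ≠ 3.1416, the equation fails at this point, so it cannot hold for every real x for which both sides are defined.
arcsin only returns values in [-π/2, π/2], so arcsin(sin(x)) = x holds only for x in that interval, not for all real x.

Conclusion: False.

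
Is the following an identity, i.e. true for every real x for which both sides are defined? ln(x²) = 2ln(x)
Yes, this is an identity.

Claim: ln(x²) = 2ln(x).
Reasoning: The right side requires x > 0. For x > 0, x² = (e^(ln x))² = e^(2ln x), so ln(x²) = 2ln(x). (For x < 0 the right side is undefined, so those values are outside the claim.)
So the two sides agree for every real x for which both sides are defined.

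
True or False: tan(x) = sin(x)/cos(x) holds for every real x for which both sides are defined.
Claim: tan(x) = sin(x)/cos(x).
Reasoning: For an angle x whose terminal point on the unit circle is (cos x, sin x), tan(x) is defined as the ratio (second coordinate)/(first coordinate) = sin(x)/cos(x), wherever cos(x) ≠ 0.
So the two sides agree for every real x for which both sides are defined.

Conclusion: True.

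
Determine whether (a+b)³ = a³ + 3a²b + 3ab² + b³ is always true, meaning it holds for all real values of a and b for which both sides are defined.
Claim: (a+b)³ = a³ + 3a²b + 3ab² + b³.
Reasoning: (a+b)³ = (a+b)(a+b)² = (a+b)(a² + 2ab + b²) = a³ + 2a²b + ab² + a²b + 2ab² + b³ = a³ + 3a²b + 3ab² + b³.
So the two sides agree for all real values of a and b for which both sides are defined.

Conclusion: Yes, this is an identity.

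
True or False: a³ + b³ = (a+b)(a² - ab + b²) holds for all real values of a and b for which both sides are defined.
True.

Claim: a³ + b³ = (a+b)(a² - ab + b²).
Reasoning: Expand the right side: (a+b)(a² - ab + b²) = a³ - a²b + ab² + a²b - ab² + b³ = a³ + b³ (the middle terms cancel in pairs).
So the two sides agree for all real values of a and b for which both sides are defined.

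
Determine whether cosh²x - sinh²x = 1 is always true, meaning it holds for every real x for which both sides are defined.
Yes, this is an identity.

Claim: cosh²x - sinh²x = 1.
Reasoning: With cosh(x) = (e^x + e^-x)/2 and sinh(x) = (e^x - e^-x)/2: cosh²x = (e^(2x) + 2 + e^(-2x))/4 and sinh²x = (e^(2x) - 2 + e^(-2x))/4. Subtracting leaves 4/4 = 1.
So the two sides agree for every real x for which both sides are defined.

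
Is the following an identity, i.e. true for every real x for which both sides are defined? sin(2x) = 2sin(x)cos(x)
Yes, this is an identity.

Claim: sin(2x) = 2sin(x)cos(x).
Reasoning: Put y = x in the addition formula sin(x+y) = sin(x)cos(y) + cos(x)sin(y): sin(2x) = sin(x)cos(x) + cos(x)sin(x) = 2sin(x)cos(x).
So the two sides agree for every real x for which both sides are defined.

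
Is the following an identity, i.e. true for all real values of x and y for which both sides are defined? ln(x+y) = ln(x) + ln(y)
No, this is NOT an identity.

Claim: ln(x+y) = ln(x) + ln(y).
Test a specific point where both sides are defined: x = 4, y = 1/2.
LHS = ln(x+y) ≈ 1.5041
RHS = ln(x) + ln(y) ≈ 0.6931
Since 1.5041 ≠ 0.6931, the equation fails at this point, so it cannot hold for all real values of x and y for which both sides are defined.
ln(x) + ln(y) = ln(xy), not ln(x+y).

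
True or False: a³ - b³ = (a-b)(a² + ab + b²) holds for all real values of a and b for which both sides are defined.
Claim: a³ - b³ = (a-b)(a² + ab + b²).
Reasoning: Expand the right side: (a-b)(a² + ab + b²) = a³ + a²b + ab² - a²b - ab² - b³ = a³ - b³ (the middle terms cancel in pairs).
So the two sides agree for all real values of a and b for which both sides are defined.

Conclusion: True.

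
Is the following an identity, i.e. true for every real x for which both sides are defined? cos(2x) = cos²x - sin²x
Claim: cos(2x) = cos²x - sin²x.
Reasoning: Put y = x in the addition formula cos(x+y) = cos(x)cos(y) - sin(x)sin(y): cos(2x) = cos²x - sin²x.
So the two sides agree for every real x for which both sides are defined.

Conclusion: Yes, this is an identity.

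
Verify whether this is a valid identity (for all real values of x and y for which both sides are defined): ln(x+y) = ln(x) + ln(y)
No, this is NOT an identity.

Claim: ln(x+y) = ln(x) + ln(y).
Test a specific point where both sides are defined: x = 1, y = 2.
LHS = ln(x+y) ≈ 1.0986
RHS = ln(x) + ln(y) ≈ 0.6931
Since 1.0986 ≠ 0.6931, the equation fails at this point, so it cannot hold for all real values of x and y for which both sides are defined.
ln(x) + ln(y) = ln(xy), not ln(x+y).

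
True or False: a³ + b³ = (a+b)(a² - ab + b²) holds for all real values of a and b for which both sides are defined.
True.

Claim: a³ + b³ = (a+b)(a² - ab + b²).
Reasoning: Expand the right side: (a+b)(a² - ab + b²) = a³ - a²b + ab² + a²b - ab² + b³ = a³ + b³ (the middle terms cancel in pairs).
So the two sides agree for all real values of a and b for which both sides are defined.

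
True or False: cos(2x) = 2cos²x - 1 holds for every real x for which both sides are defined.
True.

Claim: cos(2x) = 2cos²x - 1.
Reasoning: cos(2x) = cos²x - sin²x. Replace sin²x by 1 - cos²x: cos²x - (1 - cos²x) = 2cos²x - 1.
So the two sides agree for every real x for which both sides are defined.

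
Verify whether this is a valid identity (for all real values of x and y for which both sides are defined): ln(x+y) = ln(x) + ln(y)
No, this is NOT an identity.

Claim: ln(x+y) = ln(x) + ln(y).
Test a specific point where both sides are defined: x = 1/2, y = 3/2.
LHS = ln(x+y) ≈ 0.6931
RHS = ln(x) + ln(y) ≈ -0.2877
Since 0.6931 ≠ -0.2877, the equation fails at this point, so it cannot hold for all real values of x and y for which both sides are defined.
ln(x) + ln(y) = ln(xy), not ln(x+y).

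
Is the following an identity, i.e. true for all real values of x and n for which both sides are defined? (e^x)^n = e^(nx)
Yes, this is an identity.

Claim: (e^x)^n = e^(nx).
Reasoning: e^x is a positive real number, and for a positive base B and real exponent n, B^n = e^(n·ln B). With B = e^x, ln B = x, so (e^x)^n = e^(n·x).
So the two sides agree for all real values of x and n for which both sides are defined.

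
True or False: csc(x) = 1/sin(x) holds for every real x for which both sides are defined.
True.

Claim: csc(x) = 1/sin(x).
Reasoning: csc(x) is by definition the reciprocal of sin(x), wherever sin(x) ≠ 0.
So the two sides agree for every real x for which both sides are defined.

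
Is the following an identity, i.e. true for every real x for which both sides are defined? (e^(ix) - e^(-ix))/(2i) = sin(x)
Yes, this is an identity.

Claim: (e^(ix) - e^(-ix))/(2i) = sin(x).
Reasoning: By Euler's formula e^(ix) = cos(x) + i·sin(x) and e^(-ix) = cos(x) - i·sin(x). Subtracting cancels the cosine terms: e^(ix) - e^(-ix) = 2i·sin(x); divide by 2i.
So the two sides agree for every real x for which both sides are defined.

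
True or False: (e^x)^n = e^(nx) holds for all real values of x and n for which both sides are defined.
Claim: (e^x)^n = e^(nx).
Reasoning: e^x is a positive real number, and for a positive base B and real exponent n, B^n = e^(n·ln B). With B = e^x, ln B = x, so (e^x)^n = e^(n·x).
So the two sides agree for all real values of x and n for which both sides are defined.

Conclusion: True.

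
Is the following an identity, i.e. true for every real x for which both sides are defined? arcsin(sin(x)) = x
No, this is NOT an identity.

Claim: arcsin(sin(x)) = x.
Test a specific point where both sides are defined: x = 2π/3.
LHS = arcsin(sin(x)) ≈ 1.0472
RHS = x ≈ 2.0944
Since 1.0472 ≠ 2.0944, the equation fails at this point, so it cannot hold for every real x for which both sides are defined.
arcsin only returns values in [-π/2, π/2], so arcsin(sin(x)) = x holds only for x in that interval, not for all real x.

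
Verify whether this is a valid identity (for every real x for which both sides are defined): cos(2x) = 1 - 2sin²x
Yes, this is an identity.

Claim: cos(2x) = 1 - 2sin²x.
Reasoning: cos(2x) = cos²x - sin²x. Replace cos²x by 1 - sin²x: (1 - sin²x) - sin²x = 1 - 2sin²x.
So the two sides agree for every real x for which both sides are defined.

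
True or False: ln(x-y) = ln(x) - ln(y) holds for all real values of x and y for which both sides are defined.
False.

Claim: ln(x-y) = ln(x) - ln(y).
Test a specific point where both sides are defined: x = 3, y = 2.
LHS = ln(x-y) ≈ 0.0000
RHS = ln(x) - ln(y) ≈ 0.4055
Since 0.0000 ≠ 0.4055, the equation fails at this point, so it cannot hold for all real values of x and y for which both sides are defined.
ln(x) - ln(y) = ln(x/y), not ln(x-y).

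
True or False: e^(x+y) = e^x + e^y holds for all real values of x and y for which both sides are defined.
False.

Claim: e^(x+y) = e^x + e^y.
Test a specific point where both sides are defined: x = -2, y = -2.
LHS = e^(x+y) ≈ 0.0183
RHS = e^x + e^y ≈ 0.2707
Since 0.0183 ≠ 0.2707, the equation fails at this point, so it cannot hold for all real values of x and y for which both sides are defined.
The correct rule is e^(x+y) = e^x · e^y (a product, not a sum).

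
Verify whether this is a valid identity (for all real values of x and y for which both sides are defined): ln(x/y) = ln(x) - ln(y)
Claim: ln(x/y) = ln(x) - ln(y).
Reasoning: Both sides are simultaneously defined only when x, y > 0. Write x = e^p, y = e^q. Then x/y = e^(p-q), so ln(x/y) = p - q = ln(x) - ln(y).
So the two sides agree for all real values of x and y for which both sides are defined.

Conclusion: Yes, this is an identity.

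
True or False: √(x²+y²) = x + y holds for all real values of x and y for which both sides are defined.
False.

Claim: √(x²+y²) = x + y.
Test a specific point where both sides are defined: x = 2, y = -1.
LHS = √(x²+y²) ≈ 2.2361
RHS = x + y ≈ 1.0000
Since 2.2361 ≠ 1.0000, the equation fails at this point, so it cannot hold for all real values of x and y for which both sides are defined.
(x+y)² = x² + 2xy + y², not x² + y², so the square root does not split this way.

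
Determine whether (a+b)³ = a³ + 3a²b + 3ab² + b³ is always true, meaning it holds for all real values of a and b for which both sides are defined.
Claim: (a+b)³ = a³ + 3a²b + 3ab² + b³.
Reasoning: (a+b)³ = (a+b)(a+b)² = (a+b)(a² + 2ab + b²) = a³ + 2a²b + ab² + a²b + 2ab² + b³ = a³ + 3a²b + 3ab² + b³.
So the two sides agree for all real values of a and b for which both sides are defined.

Conclusion: Yes, this is an identity.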